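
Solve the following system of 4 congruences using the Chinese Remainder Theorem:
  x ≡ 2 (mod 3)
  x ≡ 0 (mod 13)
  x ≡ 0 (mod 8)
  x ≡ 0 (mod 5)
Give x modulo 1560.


Product of moduli M = 3 · 13 · 8 · 5 = 1560.
Merge one congruence at a time:
  Start: x ≡ 2 (mod 3).
  Combine with x ≡ 0 (mod 13); new modulus lcm = 39.
    Write x = 2 + 3·t and substitute into x ≡ 0 (mod 13): 3·t ≡ 0 − 2 = -2 (mod 13).
    Reduce coefficients mod 13: 3·t ≡ 11 (mod 13).
    The inverse of 3 mod 13 is 9 (since 3·9 = 27 = 2·13 + 1), so t ≡ 9·11 = 99 ≡ 8 (mod 13).
    Then x = 2 + 3·8 = 26, valid modulo lcm(3, 13) = 39: x ≡ 26 (mod 39).
  Combine with x ≡ 0 (mod 8); new modulus lcm = 312.
    Write x = 26 + 39·t and substitute into x ≡ 0 (mod 8): 39·t ≡ 0 − 26 = -26 (mod 8).
    Reduce coefficients mod 8: 7·t ≡ 6 (mod 8).
    The inverse of 7 mod 8 is 7 (since 7·7 = 49 = 6·8 + 1), so t ≡ 7·6 = 42 ≡ 2 (mod 8).
    Then x = 26 + 39·2 = 104, valid modulo lcm(39, 8) = 312: x ≡ 104 (mod 312).
  Combine with x ≡ 0 (mod 5); new modulus lcm = 1560.
    Write x = 104 + 312·t and substitute into x ≡ 0 (mod 5): 312·t ≡ 0 − 104 = -104 (mod 5).
    Reduce coefficients mod 5: 2·t ≡ 1 (mod 5).
    The inverse of 2 mod 5 is 3 (since 2·3 = 6 = 1·5 + 1), so t ≡ 3·1 = 3 ≡ 3 (mod 5).
    Then x = 104 + 312·3 = 1040, valid modulo lcm(312, 5) = 1560: x ≡ 1040 (mod 1560).
Verify against each original: 1040 mod 3 = 2, 1040 mod 13 = 0, 1040 mod 8 = 0, 1040 mod 5 = 0.

x ≡ 1040 (mod 1560).


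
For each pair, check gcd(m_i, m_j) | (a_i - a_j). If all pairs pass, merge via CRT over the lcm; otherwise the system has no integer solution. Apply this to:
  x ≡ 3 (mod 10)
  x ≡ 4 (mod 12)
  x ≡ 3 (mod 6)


Moduli 10, 12, 6 are not pairwise coprime, so CRT works modulo lcm(m_i) when all pairwise compatibility conditions hold.
Pairwise compatibility: gcd(m_i, m_j) must divide a_i - a_j for every pair.
Merge one congruence at a time:
  Start: x ≡ 3 (mod 10).
  Combine with x ≡ 4 (mod 12): gcd(10, 12) = 2, and 4 - 3 = 1 is NOT divisible by 2.
    ⇒ system is inconsistent (no integer solution).

No solution (the system is inconsistent).


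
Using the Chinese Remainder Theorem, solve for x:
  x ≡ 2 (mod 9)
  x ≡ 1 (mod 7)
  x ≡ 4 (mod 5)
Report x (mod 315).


Moduli 9, 7, 5 are pairwise coprime; by CRT there is a unique solution modulo M = 9 · 7 · 5 = 315.
Solve pairwise, accumulating the modulus:
  Start with x ≡ 2 (mod 9).
  Combine with x ≡ 1 (mod 7): since gcd(9, 7) = 1, we get a unique residue mod 63.
    Write x = 2 + 9·t and substitute into x ≡ 1 (mod 7): 9·t ≡ 1 − 2 = -1 (mod 7).
    Reduce coefficients mod 7: 2·t ≡ 6 (mod 7).
    The inverse of 2 mod 7 is 4 (since 2·4 = 8 = 1·7 + 1), so t ≡ 4·6 = 24 ≡ 3 (mod 7).
    Then x = 2 + 9·3 = 29, valid modulo lcm(9, 7) = 63: x ≡ 29 (mod 63).
  Combine with x ≡ 4 (mod 5): since gcd(63, 5) = 1, we get a unique residue mod 315.
    Write x = 29 + 63·t and substitute into x ≡ 4 (mod 5): 63·t ≡ 4 − 29 = -25 (mod 5).
    Reduce coefficients mod 5: 3·t ≡ 0 (mod 5).
    The inverse of 3 mod 5 is 2 (since 3·2 = 6 = 1·5 + 1), so t ≡ 2·0 = 0 ≡ 0 (mod 5).
    Then x = 29 + 63·0 = 29, valid modulo lcm(63, 5) = 315: x ≡ 29 (mod 315).
Verify: 29 mod 9 = 2 ✓, 29 mod 7 = 1 ✓, 29 mod 5 = 4 ✓.

x ≡ 29 (mod 315).


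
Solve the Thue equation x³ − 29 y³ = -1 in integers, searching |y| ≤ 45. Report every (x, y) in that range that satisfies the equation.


The equation is x³ - 29y³ = -1. For fixed y, x³ = 29·y³ − 1, so a solution requires the RHS to be a perfect cube.
Strategy: iterate y from -45 to 45, compute RHS = 29·y³ − 1, and check whether it is a (positive or negative) perfect cube.
Check small values of y:
  y = 0: RHS = -1 = (-1)³ ⇒ x = -1 works.
  y = 1: RHS = 28 is not a perfect cube.
  y = -1: RHS = -30 is not a perfect cube.
  y = 2: RHS = 231 is not a perfect cube.
  y = -2: RHS = -233 is not a perfect cube.
  y = 3: RHS = 782 is not a perfect cube.
  y = -3: RHS = -784 is not a perfect cube.
Continuing the search up to |y| = 45 finds no further solutions beyond those listed.
Collected solutions: (-1, 0).

Solutions (with |y| ≤ 45): (-1, 0).


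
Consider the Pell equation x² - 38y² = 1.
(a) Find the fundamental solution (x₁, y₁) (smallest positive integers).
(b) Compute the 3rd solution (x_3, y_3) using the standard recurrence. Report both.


Step 1: Find the fundamental solution (x₁, y₁) of x² - 38y² = 1.
  Expand √38 as a continued fraction. a₀ = ⌊√38⌋ = 6; iterate m_{k+1} = d_k·a_k − m_k, d_{k+1} = (38 − m_{k+1}²)/d_k, a_{k+1} = ⌊(a₀ + m_{k+1})/d_{k+1}⌋ (starting m₀ = 0, d₀ = 1), with convergents p_k = a_k·p_{k-1} + p_{k-2}, q_k = a_k·q_{k-1} + q_{k-2} (p₋₁ = 1, q₋₁ = 0):
  k = 0: a₀ = 6; p₀/q₀ = 6/1; p₀² − 38·q₀² = 36 − 38 = -2.
  k = 1: m = 6, d = 2, a = ⌊(6 + 6)/2⌋ = 6; p/q = (6·6 + 1)/(6·1 + 0) = 37/6; p² − 38·q² = 1369 − 1368 = 1.
  The first convergent with p² − 38·q² = 1 gives the fundamental solution (x₁, y₁) = (37, 6).
Step 2: Apply the recurrence (x_{n+1}, y_{n+1}) = (x₁x_n + 38y₁y_n, x₁y_n + y₁x_n) repeatedly.
  From (x_1, y_1) = (37, 6): x_2 = 37·37 + 38·6·6 = 2737; y_2 = 37·6 + 6·37 = 444.
  From (x_2, y_2) = (2737, 444): x_3 = 37·2737 + 38·6·444 = 202501; y_3 = 37·444 + 6·2737 = 32850.
Step 3: Verify x_3² - 38·y_3² = 41006655001 - 41006655000 = 1 (should be 1). ✓

(x_1, y_1) = (37, 6); (x_3, y_3) = (202501, 32850).


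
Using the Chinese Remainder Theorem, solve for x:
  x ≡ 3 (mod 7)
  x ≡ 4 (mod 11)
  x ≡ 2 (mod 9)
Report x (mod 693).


Moduli 7, 11, 9 are pairwise coprime; by CRT there is a unique solution modulo M = 7 · 11 · 9 = 693.
Solve pairwise, accumulating the modulus:
  Start with x ≡ 3 (mod 7).
  Combine with x ≡ 4 (mod 11): since gcd(7, 11) = 1, we get a unique residue mod 77.
    Write x = 3 + 7·t and substitute into x ≡ 4 (mod 11): 7·t ≡ 4 − 3 = 1 (mod 11).
    The inverse of 7 mod 11 is 8 (since 7·8 = 56 = 5·11 + 1), so t ≡ 8·1 = 8 ≡ 8 (mod 11).
    Then x = 3 + 7·8 = 59, valid modulo lcm(7, 11) = 77: x ≡ 59 (mod 77).
  Combine with x ≡ 2 (mod 9): since gcd(77, 9) = 1, we get a unique residue mod 693.
    Write x = 59 + 77·t and substitute into x ≡ 2 (mod 9): 77·t ≡ 2 − 59 = -57 (mod 9).
    Reduce coefficients mod 9: 5·t ≡ 6 (mod 9).
    The inverse of 5 mod 9 is 2 (since 5·2 = 10 = 1·9 + 1), so t ≡ 2·6 = 12 ≡ 3 (mod 9).
    Then x = 59 + 77·3 = 290, valid modulo lcm(77, 9) = 693: x ≡ 290 (mod 693).
Verify: 290 mod 7 = 3 ✓, 290 mod 11 = 4 ✓, 290 mod 9 = 2 ✓.

x ≡ 290 (mod 693).


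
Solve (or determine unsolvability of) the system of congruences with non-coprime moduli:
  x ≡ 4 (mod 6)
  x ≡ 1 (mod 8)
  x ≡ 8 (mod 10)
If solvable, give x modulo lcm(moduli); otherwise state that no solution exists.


Moduli 6, 8, 10 are not pairwise coprime, so CRT works modulo lcm(m_i) when all pairwise compatibility conditions hold.
Pairwise compatibility: gcd(m_i, m_j) must divide a_i - a_j for every pair.
Merge one congruence at a time:
  Start: x ≡ 4 (mod 6).
  Combine with x ≡ 1 (mod 8): gcd(6, 8) = 2, and 1 - 4 = -3 is NOT divisible by 2.
    ⇒ system is inconsistent (no integer solution).

No solution (the system is inconsistent).


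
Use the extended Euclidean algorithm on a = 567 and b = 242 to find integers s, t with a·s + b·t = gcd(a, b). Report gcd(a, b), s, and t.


Euclidean algorithm on (567, 242) — divide until remainder is 0:
  567 = 2 · 242 + 83
  242 = 2 · 83 + 76
  83 = 1 · 76 + 7
  76 = 10 · 7 + 6
  7 = 1 · 6 + 1
  6 = 6 · 1 + 0
gcd(567, 242) = 1.
Track Bezout coefficients alongside the remainders: start with r₀ = 567 = a·1 + b·0 (s = 1, t = 0) and r₁ = 242 = a·0 + b·1 (s = 0, t = 1); each new remainder r_{k+1} = r_{k-1} − q_k·r_k inherits s_{k+1} = s_{k-1} − q_k·s_k, t_{k+1} = t_{k-1} − q_k·t_k, so r_k = a·s_k + b·t_k at every step:
  q = 2: r = 83, s = 1 − 2·0 = 1, t = 0 − 2·1 = -2  (check: 567·1 + 242·(-2) = 83)
  q = 2: r = 76, s = 0 − 2·1 = -2, t = 1 − 2·(-2) = 5  (check: 567·(-2) + 242·5 = 76)
  q = 1: r = 7, s = 1 − 1·(-2) = 3, t = -2 − 1·5 = -7  (check: 567·3 + 242·(-7) = 7)
  q = 10: r = 6, s = -2 − 10·3 = -32, t = 5 − 10·(-7) = 75  (check: 567·(-32) + 242·75 = 6)
  q = 1: r = 1, s = 3 − 1·(-32) = 35, t = -7 − 1·75 = -82  (check: 567·35 + 242·(-82) = 1)
The row with r = 1 (the gcd) gives the Bezout coefficients s = 35, t = -82.
Result: 567 · (35) + 242 · (-82) = 1.

gcd(567, 242) = 1; s = 35, t = -82 (check: 567·35 + 242·(-82) = 1).


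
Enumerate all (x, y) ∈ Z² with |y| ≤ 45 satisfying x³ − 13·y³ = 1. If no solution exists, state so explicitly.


The equation is x³ - 13y³ = 1. For fixed y, x³ = 13·y³ + 1, so a solution requires the RHS to be a perfect cube.
Strategy: iterate y from -45 to 45, compute RHS = 13·y³ + 1, and check whether it is a (positive or negative) perfect cube.
Check small values of y:
  y = 0: RHS = 1 = (1)³ ⇒ x = 1 works.
  y = 1: RHS = 14 is not a perfect cube.
  y = -1: RHS = -12 is not a perfect cube.
  y = 2: RHS = 105 is not a perfect cube.
  y = -2: RHS = -103 is not a perfect cube.
  y = 3: RHS = 352 is not a perfect cube.
  y = -3: RHS = -350 is not a perfect cube.
Continuing the search up to |y| = 45 finds no further solutions beyond those listed.
Collected solutions: (1, 0).

Solutions (with |y| ≤ 45): (1, 0).


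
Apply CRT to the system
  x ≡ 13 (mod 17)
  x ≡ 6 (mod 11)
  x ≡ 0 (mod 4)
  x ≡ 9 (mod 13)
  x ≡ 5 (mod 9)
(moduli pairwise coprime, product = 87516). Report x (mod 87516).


Product of moduli M = 17 · 11 · 4 · 13 · 9 = 87516.
Merge one congruence at a time:
  Start: x ≡ 13 (mod 17).
  Combine with x ≡ 6 (mod 11); new modulus lcm = 187.
    Write x = 13 + 17·t and substitute into x ≡ 6 (mod 11): 17·t ≡ 6 − 13 = -7 (mod 11).
    Reduce coefficients mod 11: 6·t ≡ 4 (mod 11).
    The inverse of 6 mod 11 is 2 (since 6·2 = 12 = 1·11 + 1), so t ≡ 2·4 = 8 ≡ 8 (mod 11).
    Then x = 13 + 17·8 = 149, valid modulo lcm(17, 11) = 187: x ≡ 149 (mod 187).
  Combine with x ≡ 0 (mod 4); new modulus lcm = 748.
    Write x = 149 + 187·t and substitute into x ≡ 0 (mod 4): 187·t ≡ 0 − 149 = -149 (mod 4).
    Reduce coefficients mod 4: 3·t ≡ 3 (mod 4).
    The inverse of 3 mod 4 is 3 (since 3·3 = 9 = 2·4 + 1), so t ≡ 3·3 = 9 ≡ 1 (mod 4).
    Then x = 149 + 187·1 = 336, valid modulo lcm(187, 4) = 748: x ≡ 336 (mod 748).
  Combine with x ≡ 9 (mod 13); new modulus lcm = 9724.
    Write x = 336 + 748·t and substitute into x ≡ 9 (mod 13): 748·t ≡ 9 − 336 = -327 (mod 13).
    Reduce coefficients mod 13: 7·t ≡ 11 (mod 13).
    The inverse of 7 mod 13 is 2 (since 7·2 = 14 = 1·13 + 1), so t ≡ 2·11 = 22 ≡ 9 (mod 13).
    Then x = 336 + 748·9 = 7068, valid modulo lcm(748, 13) = 9724: x ≡ 7068 (mod 9724).
  Combine with x ≡ 5 (mod 9); new modulus lcm = 87516.
    Write x = 7068 + 9724·t and substitute into x ≡ 5 (mod 9): 9724·t ≡ 5 − 7068 = -7063 (mod 9).
    Reduce coefficients mod 9: 4·t ≡ 2 (mod 9).
    The inverse of 4 mod 9 is 7 (since 4·7 = 28 = 3·9 + 1), so t ≡ 7·2 = 14 ≡ 5 (mod 9).
    Then x = 7068 + 9724·5 = 55688, valid modulo lcm(9724, 9) = 87516: x ≡ 55688 (mod 87516).
Verify against each original: 55688 mod 17 = 13, 55688 mod 11 = 6, 55688 mod 4 = 0, 55688 mod 13 = 9, 55688 mod 9 = 5.

x ≡ 55688 (mod 87516).


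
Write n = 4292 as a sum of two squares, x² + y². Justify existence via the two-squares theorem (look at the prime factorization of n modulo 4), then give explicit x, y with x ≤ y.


Step 1: Factor n = 4292 = 2^2 · 29 · 37.
Step 2: Check the mod-4 condition on each prime factor: 2 = 2 (special); 29 ≡ 1 (mod 4), exponent 1; 37 ≡ 1 (mod 4), exponent 1.
All primes ≡ 3 (mod 4) appear to even exponent (or don't appear), so by the two-squares theorem n IS expressible as a sum of two squares.
Step 3: Build a representation. Group n = k² · m with k = 2 and m = 29 · 37 = 1073 (a product of primes ≡ 1 (mod 4)); a representation of m scales to one of n via (k·x)² + (k·y)² = k²(x² + y²). Each prime p ≡ 1 (mod 4) is itself a sum of two squares; find a² by testing p − a² for a perfect square:
  29: 29 − 1² = 28, 29 − 2² = 25 = 5² ⇒ 29 = 2² + 5².
  37: 37 − 1² = 36 = 6² ⇒ 37 = 1² + 6².
  Combine using the Brahmagupta–Fibonacci identity (a² + b²)(c² + d²) = (ac − bd)² + (ad + bc)² = (ac + bd)² + (ad − bc)²:
  29 · 37 = 1073: from (2² + 5²)(1² + 6²), take (2·1 − 5·6, 2·6 + 5·1) = (2 − 30, 12 + 5) = (-28, 17); dropping signs (only squares matter) gives (28, 17); check 28² + 17² = 784 + 289 = 1073 ✓.
  Scale by k = 2: (2·28, 2·17) = (56, 34).
Step 4: Order so x ≤ y and verify: 34² + 56² = 1156 + 3136 = 4292 = n. ✓

n = 4292 = 34² + 56² (one valid representation with x ≤ y).


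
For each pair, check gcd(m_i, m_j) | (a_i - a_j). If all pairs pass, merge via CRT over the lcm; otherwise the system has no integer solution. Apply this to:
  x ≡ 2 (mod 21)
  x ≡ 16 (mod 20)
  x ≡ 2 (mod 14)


Moduli 21, 20, 14 are not pairwise coprime, so CRT works modulo lcm(m_i) when all pairwise compatibility conditions hold.
Pairwise compatibility: gcd(m_i, m_j) must divide a_i - a_j for every pair.
Merge one congruence at a time:
  Start: x ≡ 2 (mod 21).
  Combine with x ≡ 16 (mod 20): gcd(21, 20) = 1; 16 - 2 = 14, which IS divisible by 1, so compatible.
    Write x = 2 + 21·t and substitute into x ≡ 16 (mod 20): 21·t ≡ 16 − 2 = 14 (mod 20).
    Reduce coefficients mod 20: 1·t ≡ 14 (mod 20).
    So t ≡ 14 (mod 20).
    Then x = 2 + 21·14 = 296, valid modulo lcm(21, 20) = 420: x ≡ 296 (mod 420).
  Combine with x ≡ 2 (mod 14): gcd(420, 14) = 14; 2 - 296 = -294, which IS divisible by 14, so compatible.
    Write x = 296 + 420·t and substitute into x ≡ 2 (mod 14): 420·t ≡ 2 − 296 = -294 (mod 14).
    Divide the congruence (and modulus) by g = 14: 30·t ≡ -21 (mod 1).
    Modulo 1 every t works; take t = 0.
    Then x = 296 + 420·0 = 296, valid modulo lcm(420, 14) = 420: x ≡ 296 (mod 420).
Verify: 296 mod 21 = 2, 296 mod 20 = 16, 296 mod 14 = 2.

x ≡ 296 (mod 420).


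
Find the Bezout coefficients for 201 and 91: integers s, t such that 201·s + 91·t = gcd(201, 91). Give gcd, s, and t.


Euclidean algorithm on (201, 91) — divide until remainder is 0:
  201 = 2 · 91 + 19
  91 = 4 · 19 + 15
  19 = 1 · 15 + 4
  15 = 3 · 4 + 3
  4 = 1 · 3 + 1
  3 = 3 · 1 + 0
gcd(201, 91) = 1.
Track Bezout coefficients alongside the remainders: start with r₀ = 201 = a·1 + b·0 (s = 1, t = 0) and r₁ = 91 = a·0 + b·1 (s = 0, t = 1); each new remainder r_{k+1} = r_{k-1} − q_k·r_k inherits s_{k+1} = s_{k-1} − q_k·s_k, t_{k+1} = t_{k-1} − q_k·t_k, so r_k = a·s_k + b·t_k at every step:
  q = 2: r = 19, s = 1 − 2·0 = 1, t = 0 − 2·1 = -2  (check: 201·1 + 91·(-2) = 19)
  q = 4: r = 15, s = 0 − 4·1 = -4, t = 1 − 4·(-2) = 9  (check: 201·(-4) + 91·9 = 15)
  q = 1: r = 4, s = 1 − 1·(-4) = 5, t = -2 − 1·9 = -11  (check: 201·5 + 91·(-11) = 4)
  q = 3: r = 3, s = -4 − 3·5 = -19, t = 9 − 3·(-11) = 42  (check: 201·(-19) + 91·42 = 3)
  q = 1: r = 1, s = 5 − 1·(-19) = 24, t = -11 − 1·42 = -53  (check: 201·24 + 91·(-53) = 1)
The row with r = 1 (the gcd) gives the Bezout coefficients s = 24, t = -53.
Result: 201 · (24) + 91 · (-53) = 1.

gcd(201, 91) = 1; s = 24, t = -53 (check: 201·24 + 91·(-53) = 1).


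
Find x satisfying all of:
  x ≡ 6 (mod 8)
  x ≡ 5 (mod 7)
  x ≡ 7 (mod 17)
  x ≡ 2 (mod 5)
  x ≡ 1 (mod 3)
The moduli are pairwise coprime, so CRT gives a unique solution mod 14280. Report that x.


Product of moduli M = 8 · 7 · 17 · 5 · 3 = 14280.
Merge one congruence at a time:
  Start: x ≡ 6 (mod 8).
  Combine with x ≡ 5 (mod 7); new modulus lcm = 56.
    Write x = 6 + 8·t and substitute into x ≡ 5 (mod 7): 8·t ≡ 5 − 6 = -1 (mod 7).
    Reduce coefficients mod 7: 1·t ≡ 6 (mod 7).
    So t ≡ 6 (mod 7).
    Then x = 6 + 8·6 = 54, valid modulo lcm(8, 7) = 56: x ≡ 54 (mod 56).
  Combine with x ≡ 7 (mod 17); new modulus lcm = 952.
    Write x = 54 + 56·t and substitute into x ≡ 7 (mod 17): 56·t ≡ 7 − 54 = -47 (mod 17).
    Reduce coefficients mod 17: 5·t ≡ 4 (mod 17).
    The inverse of 5 mod 17 is 7 (since 5·7 = 35 = 2·17 + 1), so t ≡ 7·4 = 28 ≡ 11 (mod 17).
    Then x = 54 + 56·11 = 670, valid modulo lcm(56, 17) = 952: x ≡ 670 (mod 952).
  Combine with x ≡ 2 (mod 5); new modulus lcm = 4760.
    Write x = 670 + 952·t and substitute into x ≡ 2 (mod 5): 952·t ≡ 2 − 670 = -668 (mod 5).
    Reduce coefficients mod 5: 2·t ≡ 2 (mod 5).
    The inverse of 2 mod 5 is 3 (since 2·3 = 6 = 1·5 + 1), so t ≡ 3·2 = 6 ≡ 1 (mod 5).
    Then x = 670 + 952·1 = 1622, valid modulo lcm(952, 5) = 4760: x ≡ 1622 (mod 4760).
  Combine with x ≡ 1 (mod 3); new modulus lcm = 14280.
    Write x = 1622 + 4760·t and substitute into x ≡ 1 (mod 3): 4760·t ≡ 1 − 1622 = -1621 (mod 3).
    Reduce coefficients mod 3: 2·t ≡ 2 (mod 3).
    The inverse of 2 mod 3 is 2 (since 2·2 = 4 = 1·3 + 1), so t ≡ 2·2 = 4 ≡ 1 (mod 3).
    Then x = 1622 + 4760·1 = 6382, valid modulo lcm(4760, 3) = 14280: x ≡ 6382 (mod 14280).
Verify against each original: 6382 mod 8 = 6, 6382 mod 7 = 5, 6382 mod 17 = 7, 6382 mod 5 = 2, 6382 mod 3 = 1.

x ≡ 6382 (mod 14280).


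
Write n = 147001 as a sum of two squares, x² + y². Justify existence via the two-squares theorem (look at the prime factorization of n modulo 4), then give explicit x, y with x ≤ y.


Step 1: Factor n = 147001 = 29 · 37 · 137.
Step 2: Check the mod-4 condition on each prime factor: 29 ≡ 1 (mod 4), exponent 1; 37 ≡ 1 (mod 4), exponent 1; 137 ≡ 1 (mod 4), exponent 1.
All primes ≡ 3 (mod 4) appear to even exponent (or don't appear), so by the two-squares theorem n IS expressible as a sum of two squares.
Step 3: Build a representation. Here n = 29 · 37 · 137 is a product of primes ≡ 1 (mod 4). Each prime p ≡ 1 (mod 4) is itself a sum of two squares; find a² by testing p − a² for a perfect square:
  29: 29 − 1² = 28, 29 − 2² = 25 = 5² ⇒ 29 = 2² + 5².
  37: 37 − 1² = 36 = 6² ⇒ 37 = 1² + 6².
  137: 137 − 1² = 136, 137 − 2² = 133, 137 − 3² = 128, 137 − 4² = 121 = 11² ⇒ 137 = 4² + 11².
  Combine using the Brahmagupta–Fibonacci identity (a² + b²)(c² + d²) = (ac − bd)² + (ad + bc)² = (ac + bd)² + (ad − bc)²:
  29 · 37 = 1073: from (2² + 5²)(1² + 6²), take (2·1 − 5·6, 2·6 + 5·1) = (2 − 30, 12 + 5) = (-28, 17); dropping signs (only squares matter) gives (28, 17); check 28² + 17² = 784 + 289 = 1073 ✓.
  1073 · 137 = 147001: from (28² + 17²)(4² + 11²), take (28·4 − 17·11, 28·11 + 17·4) = (112 − 187, 308 + 68) = (-75, 376); dropping signs (only squares matter) gives (75, 376); check 75² + 376² = 5625 + 141376 = 147001 ✓.
Step 4: Order so x ≤ y and verify: 75² + 376² = 5625 + 141376 = 147001 = n. ✓

n = 147001 = 75² + 376² (one valid representation with x ≤ y).


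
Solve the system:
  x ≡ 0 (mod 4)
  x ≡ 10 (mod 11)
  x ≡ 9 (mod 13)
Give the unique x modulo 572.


Moduli 4, 11, 13 are pairwise coprime; by CRT there is a unique solution modulo M = 4 · 11 · 13 = 572.
Solve pairwise, accumulating the modulus:
  Start with x ≡ 0 (mod 4).
  Combine with x ≡ 10 (mod 11): since gcd(4, 11) = 1, we get a unique residue mod 44.
    Write x = 0 + 4·t and substitute into x ≡ 10 (mod 11): 4·t ≡ 10 − 0 = 10 (mod 11).
    The inverse of 4 mod 11 is 3 (since 4·3 = 12 = 1·11 + 1), so t ≡ 3·10 = 30 ≡ 8 (mod 11).
    Then x = 0 + 4·8 = 32, valid modulo lcm(4, 11) = 44: x ≡ 32 (mod 44).
  Combine with x ≡ 9 (mod 13): since gcd(44, 13) = 1, we get a unique residue mod 572.
    Write x = 32 + 44·t and substitute into x ≡ 9 (mod 13): 44·t ≡ 9 − 32 = -23 (mod 13).
    Reduce coefficients mod 13: 5·t ≡ 3 (mod 13).
    The inverse of 5 mod 13 is 8 (since 5·8 = 40 = 3·13 + 1), so t ≡ 8·3 = 24 ≡ 11 (mod 13).
    Then x = 32 + 44·11 = 516, valid modulo lcm(44, 13) = 572: x ≡ 516 (mod 572).
Verify: 516 mod 4 = 0 ✓, 516 mod 11 = 10 ✓, 516 mod 13 = 9 ✓.

x ≡ 516 (mod 572).


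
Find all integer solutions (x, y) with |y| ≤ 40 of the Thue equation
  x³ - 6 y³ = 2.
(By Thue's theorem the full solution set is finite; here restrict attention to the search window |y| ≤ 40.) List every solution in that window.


The equation is x³ - 6y³ = 2. For fixed y, x³ = 6·y³ + 2, so a solution requires the RHS to be a perfect cube.
Strategy: iterate y from -40 to 40, compute RHS = 6·y³ + 2, and check whether it is a (positive or negative) perfect cube.
Check small values of y:
  y = 0: RHS = 2 is not a perfect cube.
  y = 1: RHS = 8 = (2)³ ⇒ x = 2 works.
  y = -1: RHS = -4 is not a perfect cube.
  y = 2: RHS = 50 is not a perfect cube.
  y = -2: RHS = -46 is not a perfect cube.
  y = 3: RHS = 164 is not a perfect cube.
  y = -3: RHS = -160 is not a perfect cube.
Continuing the search up to |y| = 40 finds no further solutions beyond those listed.
Collected solutions: (2, 1).

Solutions (with |y| ≤ 40): (2, 1).


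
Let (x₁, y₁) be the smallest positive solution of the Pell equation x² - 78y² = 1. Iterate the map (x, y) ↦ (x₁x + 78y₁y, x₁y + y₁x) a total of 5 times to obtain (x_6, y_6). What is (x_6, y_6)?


Step 1: Find the fundamental solution (x₁, y₁) of x² - 78y² = 1.
  Expand √78 as a continued fraction. a₀ = ⌊√78⌋ = 8; iterate m_{k+1} = d_k·a_k − m_k, d_{k+1} = (78 − m_{k+1}²)/d_k, a_{k+1} = ⌊(a₀ + m_{k+1})/d_{k+1}⌋ (starting m₀ = 0, d₀ = 1), with convergents p_k = a_k·p_{k-1} + p_{k-2}, q_k = a_k·q_{k-1} + q_{k-2} (p₋₁ = 1, q₋₁ = 0):
  k = 0: a₀ = 8; p₀/q₀ = 8/1; p₀² − 78·q₀² = 64 − 78 = -14.
  k = 1: m = 8, d = 14, a = ⌊(8 + 8)/14⌋ = 1; p/q = (1·8 + 1)/(1·1 + 0) = 9/1; p² − 78·q² = 81 − 78 = 3.
  k = 2: m = 6, d = 3, a = ⌊(8 + 6)/3⌋ = 4; p/q = (4·9 + 8)/(4·1 + 1) = 44/5; p² − 78·q² = 1936 − 1950 = -14.
  k = 3: m = 6, d = 14, a = ⌊(8 + 6)/14⌋ = 1; p/q = (1·44 + 9)/(1·5 + 1) = 53/6; p² − 78·q² = 2809 − 2808 = 1.
  The first convergent with p² − 78·q² = 1 gives the fundamental solution (x₁, y₁) = (53, 6).
Step 2: Apply the recurrence (x_{n+1}, y_{n+1}) = (x₁x_n + 78y₁y_n, x₁y_n + y₁x_n) repeatedly.
  From (x_1, y_1) = (53, 6): x_2 = 53·53 + 78·6·6 = 5617; y_2 = 53·6 + 6·53 = 636.
  From (x_2, y_2) = (5617, 636): x_3 = 53·5617 + 78·6·636 = 595349; y_3 = 53·636 + 6·5617 = 67410.
  From (x_3, y_3) = (595349, 67410): x_4 = 53·595349 + 78·6·67410 = 63101377; y_4 = 53·67410 + 6·595349 = 7144824.
  From (x_4, y_4) = (63101377, 7144824): x_5 = 53·63101377 + 78·6·7144824 = 6688150613; y_5 = 53·7144824 + 6·63101377 = 757283934.
  From (x_5, y_5) = (6688150613, 757283934): x_6 = 53·6688150613 + 78·6·757283934 = 708880863601; y_6 = 53·757283934 + 6·6688150613 = 80264952180.
Step 3: Verify x_6² - 78·y_6² = 502512078779699566687201 - 502512078779699566687200 = 1 (should be 1). ✓

(x_1, y_1) = (53, 6); (x_6, y_6) = (708880863601, 80264952180).


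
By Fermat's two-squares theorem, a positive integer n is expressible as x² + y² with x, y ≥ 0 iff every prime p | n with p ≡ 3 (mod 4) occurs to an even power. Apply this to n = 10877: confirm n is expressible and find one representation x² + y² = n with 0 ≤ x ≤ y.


Step 1: Factor n = 10877 = 73 · 149.
Step 2: Check the mod-4 condition on each prime factor: 73 ≡ 1 (mod 4), exponent 1; 149 ≡ 1 (mod 4), exponent 1.
All primes ≡ 3 (mod 4) appear to even exponent (or don't appear), so by the two-squares theorem n IS expressible as a sum of two squares.
Step 3: Build a representation. Here n = 73 · 149 is a product of primes ≡ 1 (mod 4). Each prime p ≡ 1 (mod 4) is itself a sum of two squares; find a² by testing p − a² for a perfect square:
  73: 73 − 1² = 72, 73 − 2² = 69, 73 − 3² = 64 = 8² ⇒ 73 = 3² + 8².
  149: 149 − 1² = 148, 149 − 2² = 145, 149 − 3² = 140, 149 − 4² = 133, 149 − 5² = 124, 149 − 6² = 113, 149 − 7² = 100 = 10² ⇒ 149 = 7² + 10².
  Combine using the Brahmagupta–Fibonacci identity (a² + b²)(c² + d²) = (ac − bd)² + (ad + bc)² = (ac + bd)² + (ad − bc)²:
  73 · 149 = 10877: from (3² + 8²)(7² + 10²), take (3·7 − 8·10, 3·10 + 8·7) = (21 − 80, 30 + 56) = (-59, 86); dropping signs (only squares matter) gives (59, 86); check 59² + 86² = 3481 + 7396 = 10877 ✓.
Step 4: Order so x ≤ y and verify: 59² + 86² = 3481 + 7396 = 10877 = n. ✓

n = 10877 = 59² + 86² (one valid representation with x ≤ y).


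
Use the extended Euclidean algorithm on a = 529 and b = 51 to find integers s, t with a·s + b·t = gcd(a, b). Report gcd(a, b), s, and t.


Euclidean algorithm on (529, 51) — divide until remainder is 0:
  529 = 10 · 51 + 19
  51 = 2 · 19 + 13
  19 = 1 · 13 + 6
  13 = 2 · 6 + 1
  6 = 6 · 1 + 0
gcd(529, 51) = 1.
Track Bezout coefficients alongside the remainders: start with r₀ = 529 = a·1 + b·0 (s = 1, t = 0) and r₁ = 51 = a·0 + b·1 (s = 0, t = 1); each new remainder r_{k+1} = r_{k-1} − q_k·r_k inherits s_{k+1} = s_{k-1} − q_k·s_k, t_{k+1} = t_{k-1} − q_k·t_k, so r_k = a·s_k + b·t_k at every step:
  q = 10: r = 19, s = 1 − 10·0 = 1, t = 0 − 10·1 = -10  (check: 529·1 + 51·(-10) = 19)
  q = 2: r = 13, s = 0 − 2·1 = -2, t = 1 − 2·(-10) = 21  (check: 529·(-2) + 51·21 = 13)
  q = 1: r = 6, s = 1 − 1·(-2) = 3, t = -10 − 1·21 = -31  (check: 529·3 + 51·(-31) = 6)
  q = 2: r = 1, s = -2 − 2·3 = -8, t = 21 − 2·(-31) = 83  (check: 529·(-8) + 51·83 = 1)
The row with r = 1 (the gcd) gives the Bezout coefficients s = -8, t = 83.
Result: 529 · (-8) + 51 · (83) = 1.

gcd(529, 51) = 1; s = -8, t = 83 (check: 529·(-8) + 51·83 = 1).


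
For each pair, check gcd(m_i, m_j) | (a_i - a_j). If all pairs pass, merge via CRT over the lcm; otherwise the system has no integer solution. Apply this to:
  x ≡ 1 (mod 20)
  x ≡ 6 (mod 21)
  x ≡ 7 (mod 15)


Moduli 20, 21, 15 are not pairwise coprime, so CRT works modulo lcm(m_i) when all pairwise compatibility conditions hold.
Pairwise compatibility: gcd(m_i, m_j) must divide a_i - a_j for every pair.
Merge one congruence at a time:
  Start: x ≡ 1 (mod 20).
  Combine with x ≡ 6 (mod 21): gcd(20, 21) = 1; 6 - 1 = 5, which IS divisible by 1, so compatible.
    Write x = 1 + 20·t and substitute into x ≡ 6 (mod 21): 20·t ≡ 6 − 1 = 5 (mod 21).
    The inverse of 20 mod 21 is 20 (since 20·20 = 400 = 19·21 + 1), so t ≡ 20·5 = 100 ≡ 16 (mod 21).
    Then x = 1 + 20·16 = 321, valid modulo lcm(20, 21) = 420: x ≡ 321 (mod 420).
  Combine with x ≡ 7 (mod 15): gcd(420, 15) = 15, and 7 - 321 = -314 is NOT divisible by 15.
    ⇒ system is inconsistent (no integer solution).

No solution (the system is inconsistent).


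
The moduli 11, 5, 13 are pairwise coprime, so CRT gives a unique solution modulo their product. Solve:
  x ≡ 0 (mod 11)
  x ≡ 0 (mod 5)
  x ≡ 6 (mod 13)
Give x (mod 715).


Moduli 11, 5, 13 are pairwise coprime; by CRT there is a unique solution modulo M = 11 · 5 · 13 = 715.
Solve pairwise, accumulating the modulus:
  Start with x ≡ 0 (mod 11).
  Combine with x ≡ 0 (mod 5): since gcd(11, 5) = 1, we get a unique residue mod 55.
    Write x = 0 + 11·t and substitute into x ≡ 0 (mod 5): 11·t ≡ 0 − 0 = 0 (mod 5).
    Reduce coefficients mod 5: 1·t ≡ 0 (mod 5).
    So t ≡ 0 (mod 5).
    Then x = 0 + 11·0 = 0, valid modulo lcm(11, 5) = 55: x ≡ 0 (mod 55).
  Combine with x ≡ 6 (mod 13): since gcd(55, 13) = 1, we get a unique residue mod 715.
    Write x = 0 + 55·t and substitute into x ≡ 6 (mod 13): 55·t ≡ 6 − 0 = 6 (mod 13).
    Reduce coefficients mod 13: 3·t ≡ 6 (mod 13).
    The inverse of 3 mod 13 is 9 (since 3·9 = 27 = 2·13 + 1), so t ≡ 9·6 = 54 ≡ 2 (mod 13).
    Then x = 0 + 55·2 = 110, valid modulo lcm(55, 13) = 715: x ≡ 110 (mod 715).
Verify: 110 mod 11 = 0 ✓, 110 mod 5 = 0 ✓, 110 mod 13 = 6 ✓.

x ≡ 110 (mod 715).


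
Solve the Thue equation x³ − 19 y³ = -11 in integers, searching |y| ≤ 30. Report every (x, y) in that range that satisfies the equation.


The equation is x³ - 19y³ = -11. For fixed y, x³ = 19·y³ − 11, so a solution requires the RHS to be a perfect cube.
Strategy: iterate y from -30 to 30, compute RHS = 19·y³ − 11, and check whether it is a (positive or negative) perfect cube.
Check small values of y:
  y = 0: RHS = -11 is not a perfect cube.
  y = 1: RHS = 8 = (2)³ ⇒ x = 2 works.
  y = -1: RHS = -30 is not a perfect cube.
  y = 2: RHS = 141 is not a perfect cube.
  y = -2: RHS = -163 is not a perfect cube.
  y = 3: RHS = 502 is not a perfect cube.
  y = -3: RHS = -524 is not a perfect cube.
Continuing the search up to |y| = 30 finds no further solutions beyond those listed.
Collected solutions: (2, 1).

Solutions (with |y| ≤ 30): (2, 1).


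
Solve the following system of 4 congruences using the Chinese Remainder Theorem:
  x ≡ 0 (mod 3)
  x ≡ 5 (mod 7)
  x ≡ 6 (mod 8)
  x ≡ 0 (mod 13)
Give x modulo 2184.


Product of moduli M = 3 · 7 · 8 · 13 = 2184.
Merge one congruence at a time:
  Start: x ≡ 0 (mod 3).
  Combine with x ≡ 5 (mod 7); new modulus lcm = 21.
    Write x = 0 + 3·t and substitute into x ≡ 5 (mod 7): 3·t ≡ 5 − 0 = 5 (mod 7).
    The inverse of 3 mod 7 is 5 (since 3·5 = 15 = 2·7 + 1), so t ≡ 5·5 = 25 ≡ 4 (mod 7).
    Then x = 0 + 3·4 = 12, valid modulo lcm(3, 7) = 21: x ≡ 12 (mod 21).
  Combine with x ≡ 6 (mod 8); new modulus lcm = 168.
    Write x = 12 + 21·t and substitute into x ≡ 6 (mod 8): 21·t ≡ 6 − 12 = -6 (mod 8).
    Reduce coefficients mod 8: 5·t ≡ 2 (mod 8).
    The inverse of 5 mod 8 is 5 (since 5·5 = 25 = 3·8 + 1), so t ≡ 5·2 = 10 ≡ 2 (mod 8).
    Then x = 12 + 21·2 = 54, valid modulo lcm(21, 8) = 168: x ≡ 54 (mod 168).
  Combine with x ≡ 0 (mod 13); new modulus lcm = 2184.
    Write x = 54 + 168·t and substitute into x ≡ 0 (mod 13): 168·t ≡ 0 − 54 = -54 (mod 13).
    Reduce coefficients mod 13: 12·t ≡ 11 (mod 13).
    The inverse of 12 mod 13 is 12 (since 12·12 = 144 = 11·13 + 1), so t ≡ 12·11 = 132 ≡ 2 (mod 13).
    Then x = 54 + 168·2 = 390, valid modulo lcm(168, 13) = 2184: x ≡ 390 (mod 2184).
Verify against each original: 390 mod 3 = 0, 390 mod 7 = 5, 390 mod 8 = 6, 390 mod 13 = 0.

x ≡ 390 (mod 2184).


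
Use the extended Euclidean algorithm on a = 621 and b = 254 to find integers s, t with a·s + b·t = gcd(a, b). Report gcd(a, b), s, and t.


Euclidean algorithm on (621, 254) — divide until remainder is 0:
  621 = 2 · 254 + 113
  254 = 2 · 113 + 28
  113 = 4 · 28 + 1
  28 = 28 · 1 + 0
gcd(621, 254) = 1.
Track Bezout coefficients alongside the remainders: start with r₀ = 621 = a·1 + b·0 (s = 1, t = 0) and r₁ = 254 = a·0 + b·1 (s = 0, t = 1); each new remainder r_{k+1} = r_{k-1} − q_k·r_k inherits s_{k+1} = s_{k-1} − q_k·s_k, t_{k+1} = t_{k-1} − q_k·t_k, so r_k = a·s_k + b·t_k at every step:
  q = 2: r = 113, s = 1 − 2·0 = 1, t = 0 − 2·1 = -2  (check: 621·1 + 254·(-2) = 113)
  q = 2: r = 28, s = 0 − 2·1 = -2, t = 1 − 2·(-2) = 5  (check: 621·(-2) + 254·5 = 28)
  q = 4: r = 1, s = 1 − 4·(-2) = 9, t = -2 − 4·5 = -22  (check: 621·9 + 254·(-22) = 1)
The row with r = 1 (the gcd) gives the Bezout coefficients s = 9, t = -22.
Result: 621 · (9) + 254 · (-22) = 1.

gcd(621, 254) = 1; s = 9, t = -22 (check: 621·9 + 254·(-22) = 1).


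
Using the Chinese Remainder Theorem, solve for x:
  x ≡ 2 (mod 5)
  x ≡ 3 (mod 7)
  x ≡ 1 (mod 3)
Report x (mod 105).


Moduli 5, 7, 3 are pairwise coprime; by CRT there is a unique solution modulo M = 5 · 7 · 3 = 105.
Solve pairwise, accumulating the modulus:
  Start with x ≡ 2 (mod 5).
  Combine with x ≡ 3 (mod 7): since gcd(5, 7) = 1, we get a unique residue mod 35.
    Write x = 2 + 5·t and substitute into x ≡ 3 (mod 7): 5·t ≡ 3 − 2 = 1 (mod 7).
    The inverse of 5 mod 7 is 3 (since 5·3 = 15 = 2·7 + 1), so t ≡ 3·1 = 3 ≡ 3 (mod 7).
    Then x = 2 + 5·3 = 17, valid modulo lcm(5, 7) = 35: x ≡ 17 (mod 35).
  Combine with x ≡ 1 (mod 3): since gcd(35, 3) = 1, we get a unique residue mod 105.
    Write x = 17 + 35·t and substitute into x ≡ 1 (mod 3): 35·t ≡ 1 − 17 = -16 (mod 3).
    Reduce coefficients mod 3: 2·t ≡ 2 (mod 3).
    The inverse of 2 mod 3 is 2 (since 2·2 = 4 = 1·3 + 1), so t ≡ 2·2 = 4 ≡ 1 (mod 3).
    Then x = 17 + 35·1 = 52, valid modulo lcm(35, 3) = 105: x ≡ 52 (mod 105).
Verify: 52 mod 5 = 2 ✓, 52 mod 7 = 3 ✓, 52 mod 3 = 1 ✓.

x ≡ 52 (mod 105).


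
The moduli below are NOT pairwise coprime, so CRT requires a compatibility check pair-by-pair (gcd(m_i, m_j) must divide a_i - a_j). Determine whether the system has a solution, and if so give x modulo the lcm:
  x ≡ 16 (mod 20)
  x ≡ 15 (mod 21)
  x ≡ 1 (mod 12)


Moduli 20, 21, 12 are not pairwise coprime, so CRT works modulo lcm(m_i) when all pairwise compatibility conditions hold.
Pairwise compatibility: gcd(m_i, m_j) must divide a_i - a_j for every pair.
Merge one congruence at a time:
  Start: x ≡ 16 (mod 20).
  Combine with x ≡ 15 (mod 21): gcd(20, 21) = 1; 15 - 16 = -1, which IS divisible by 1, so compatible.
    Write x = 16 + 20·t and substitute into x ≡ 15 (mod 21): 20·t ≡ 15 − 16 = -1 (mod 21).
    Reduce coefficients mod 21: 20·t ≡ 20 (mod 21).
    The inverse of 20 mod 21 is 20 (since 20·20 = 400 = 19·21 + 1), so t ≡ 20·20 = 400 ≡ 1 (mod 21).
    Then x = 16 + 20·1 = 36, valid modulo lcm(20, 21) = 420: x ≡ 36 (mod 420).
  Combine with x ≡ 1 (mod 12): gcd(420, 12) = 12, and 1 - 36 = -35 is NOT divisible by 12.
    ⇒ system is inconsistent (no integer solution).

No solution (the system is inconsistent).


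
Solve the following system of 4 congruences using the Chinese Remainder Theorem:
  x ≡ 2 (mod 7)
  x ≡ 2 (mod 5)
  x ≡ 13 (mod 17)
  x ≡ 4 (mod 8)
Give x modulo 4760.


Product of moduli M = 7 · 5 · 17 · 8 = 4760.
Merge one congruence at a time:
  Start: x ≡ 2 (mod 7).
  Combine with x ≡ 2 (mod 5); new modulus lcm = 35.
    Write x = 2 + 7·t and substitute into x ≡ 2 (mod 5): 7·t ≡ 2 − 2 = 0 (mod 5).
    Reduce coefficients mod 5: 2·t ≡ 0 (mod 5).
    The inverse of 2 mod 5 is 3 (since 2·3 = 6 = 1·5 + 1), so t ≡ 3·0 = 0 ≡ 0 (mod 5).
    Then x = 2 + 7·0 = 2, valid modulo lcm(7, 5) = 35: x ≡ 2 (mod 35).
  Combine with x ≡ 13 (mod 17); new modulus lcm = 595.
    Write x = 2 + 35·t and substitute into x ≡ 13 (mod 17): 35·t ≡ 13 − 2 = 11 (mod 17).
    Reduce coefficients mod 17: 1·t ≡ 11 (mod 17).
    So t ≡ 11 (mod 17).
    Then x = 2 + 35·11 = 387, valid modulo lcm(35, 17) = 595: x ≡ 387 (mod 595).
  Combine with x ≡ 4 (mod 8); new modulus lcm = 4760.
    Write x = 387 + 595·t and substitute into x ≡ 4 (mod 8): 595·t ≡ 4 − 387 = -383 (mod 8).
    Reduce coefficients mod 8: 3·t ≡ 1 (mod 8).
    The inverse of 3 mod 8 is 3 (since 3·3 = 9 = 1·8 + 1), so t ≡ 3·1 = 3 ≡ 3 (mod 8).
    Then x = 387 + 595·3 = 2172, valid modulo lcm(595, 8) = 4760: x ≡ 2172 (mod 4760).
Verify against each original: 2172 mod 7 = 2, 2172 mod 5 = 2, 2172 mod 17 = 13, 2172 mod 8 = 4.

x ≡ 2172 (mod 4760).


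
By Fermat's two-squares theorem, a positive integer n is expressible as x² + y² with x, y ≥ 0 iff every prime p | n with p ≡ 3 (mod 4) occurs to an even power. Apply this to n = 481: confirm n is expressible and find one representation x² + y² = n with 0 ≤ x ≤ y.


Step 1: Factor n = 481 = 13 · 37.
Step 2: Check the mod-4 condition on each prime factor: 13 ≡ 1 (mod 4), exponent 1; 37 ≡ 1 (mod 4), exponent 1.
All primes ≡ 3 (mod 4) appear to even exponent (or don't appear), so by the two-squares theorem n IS expressible as a sum of two squares.
Step 3: Build a representation. Here n = 13 · 37 is a product of primes ≡ 1 (mod 4). Each prime p ≡ 1 (mod 4) is itself a sum of two squares; find a² by testing p − a² for a perfect square:
  13: 13 − 1² = 12, 13 − 2² = 9 = 3² ⇒ 13 = 2² + 3².
  37: 37 − 1² = 36 = 6² ⇒ 37 = 1² + 6².
  Combine using the Brahmagupta–Fibonacci identity (a² + b²)(c² + d²) = (ac − bd)² + (ad + bc)² = (ac + bd)² + (ad − bc)²:
  13 · 37 = 481: from (2² + 3²)(1² + 6²), take (2·1 − 3·6, 2·6 + 3·1) = (2 − 18, 12 + 3) = (-16, 15); dropping signs (only squares matter) gives (16, 15); check 16² + 15² = 256 + 225 = 481 ✓.
Step 4: Order so x ≤ y and verify: 15² + 16² = 225 + 256 = 481 = n. ✓

n = 481 = 15² + 16² (one valid representation with x ≤ y).


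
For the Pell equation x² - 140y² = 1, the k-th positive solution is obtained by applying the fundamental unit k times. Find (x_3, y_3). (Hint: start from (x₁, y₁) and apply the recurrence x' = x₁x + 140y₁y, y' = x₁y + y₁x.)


Step 1: Find the fundamental solution (x₁, y₁) of x² - 140y² = 1.
  Expand √140 as a continued fraction. a₀ = ⌊√140⌋ = 11; iterate m_{k+1} = d_k·a_k − m_k, d_{k+1} = (140 − m_{k+1}²)/d_k, a_{k+1} = ⌊(a₀ + m_{k+1})/d_{k+1}⌋ (starting m₀ = 0, d₀ = 1), with convergents p_k = a_k·p_{k-1} + p_{k-2}, q_k = a_k·q_{k-1} + q_{k-2} (p₋₁ = 1, q₋₁ = 0):
  k = 0: a₀ = 11; p₀/q₀ = 11/1; p₀² − 140·q₀² = 121 − 140 = -19.
  k = 1: m = 11, d = 19, a = ⌊(11 + 11)/19⌋ = 1; p/q = (1·11 + 1)/(1·1 + 0) = 12/1; p² − 140·q² = 144 − 140 = 4.
  k = 2: m = 8, d = 4, a = ⌊(11 + 8)/4⌋ = 4; p/q = (4·12 + 11)/(4·1 + 1) = 59/5; p² − 140·q² = 3481 − 3500 = -19.
  k = 3: m = 8, d = 19, a = ⌊(11 + 8)/19⌋ = 1; p/q = (1·59 + 12)/(1·5 + 1) = 71/6; p² − 140·q² = 5041 − 5040 = 1.
  The first convergent with p² − 140·q² = 1 gives the fundamental solution (x₁, y₁) = (71, 6).
Step 2: Apply the recurrence (x_{n+1}, y_{n+1}) = (x₁x_n + 140y₁y_n, x₁y_n + y₁x_n) repeatedly.
  From (x_1, y_1) = (71, 6): x_2 = 71·71 + 140·6·6 = 10081; y_2 = 71·6 + 6·71 = 852.
  From (x_2, y_2) = (10081, 852): x_3 = 71·10081 + 140·6·852 = 1431431; y_3 = 71·852 + 6·10081 = 120978.
Step 3: Verify x_3² - 140·y_3² = 2048994707761 - 2048994707760 = 1 (should be 1). ✓

(x_1, y_1) = (71, 6); (x_3, y_3) = (1431431, 120978).


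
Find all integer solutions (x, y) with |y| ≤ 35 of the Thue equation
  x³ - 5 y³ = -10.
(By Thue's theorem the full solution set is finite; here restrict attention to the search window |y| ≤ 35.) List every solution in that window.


The equation is x³ - 5y³ = -10. For fixed y, x³ = 5·y³ − 10, so a solution requires the RHS to be a perfect cube.
Strategy: iterate y from -35 to 35, compute RHS = 5·y³ − 10, and check whether it is a (positive or negative) perfect cube.
Check small values of y:
  y = 0: RHS = -10 is not a perfect cube.
  y = 1: RHS = -5 is not a perfect cube.
  y = -1: RHS = -15 is not a perfect cube.
  y = 2: RHS = 30 is not a perfect cube.
  y = -2: RHS = -50 is not a perfect cube.
  y = 3: RHS = 125 = (5)³ ⇒ x = 5 works.
  y = -3: RHS = -145 is not a perfect cube.
Continuing the search up to |y| = 35 finds no further solutions beyond those listed.
Collected solutions: (5, 3).

Solutions (with |y| ≤ 35): (5, 3).


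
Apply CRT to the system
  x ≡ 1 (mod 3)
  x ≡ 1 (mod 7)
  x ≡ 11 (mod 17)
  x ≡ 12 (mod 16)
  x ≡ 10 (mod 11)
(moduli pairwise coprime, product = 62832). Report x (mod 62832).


Product of moduli M = 3 · 7 · 17 · 16 · 11 = 62832.
Merge one congruence at a time:
  Start: x ≡ 1 (mod 3).
  Combine with x ≡ 1 (mod 7); new modulus lcm = 21.
    Write x = 1 + 3·t and substitute into x ≡ 1 (mod 7): 3·t ≡ 1 − 1 = 0 (mod 7).
    The inverse of 3 mod 7 is 5 (since 3·5 = 15 = 2·7 + 1), so t ≡ 5·0 = 0 ≡ 0 (mod 7).
    Then x = 1 + 3·0 = 1, valid modulo lcm(3, 7) = 21: x ≡ 1 (mod 21).
  Combine with x ≡ 11 (mod 17); new modulus lcm = 357.
    Write x = 1 + 21·t and substitute into x ≡ 11 (mod 17): 21·t ≡ 11 − 1 = 10 (mod 17).
    Reduce coefficients mod 17: 4·t ≡ 10 (mod 17).
    The inverse of 4 mod 17 is 13 (since 4·13 = 52 = 3·17 + 1), so t ≡ 13·10 = 130 ≡ 11 (mod 17).
    Then x = 1 + 21·11 = 232, valid modulo lcm(21, 17) = 357: x ≡ 232 (mod 357).
  Combine with x ≡ 12 (mod 16); new modulus lcm = 5712.
    Write x = 232 + 357·t and substitute into x ≡ 12 (mod 16): 357·t ≡ 12 − 232 = -220 (mod 16).
    Reduce coefficients mod 16: 5·t ≡ 4 (mod 16).
    The inverse of 5 mod 16 is 13 (since 5·13 = 65 = 4·16 + 1), so t ≡ 13·4 = 52 ≡ 4 (mod 16).
    Then x = 232 + 357·4 = 1660, valid modulo lcm(357, 16) = 5712: x ≡ 1660 (mod 5712).
  Combine with x ≡ 10 (mod 11); new modulus lcm = 62832.
    Write x = 1660 + 5712·t and substitute into x ≡ 10 (mod 11): 5712·t ≡ 10 − 1660 = -1650 (mod 11).
    Reduce coefficients mod 11: 3·t ≡ 0 (mod 11).
    The inverse of 3 mod 11 is 4 (since 3·4 = 12 = 1·11 + 1), so t ≡ 4·0 = 0 ≡ 0 (mod 11).
    Then x = 1660 + 5712·0 = 1660, valid modulo lcm(5712, 11) = 62832: x ≡ 1660 (mod 62832).
Verify against each original: 1660 mod 3 = 1, 1660 mod 7 = 1, 1660 mod 17 = 11, 1660 mod 16 = 12, 1660 mod 11 = 10.

x ≡ 1660 (mod 62832).
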